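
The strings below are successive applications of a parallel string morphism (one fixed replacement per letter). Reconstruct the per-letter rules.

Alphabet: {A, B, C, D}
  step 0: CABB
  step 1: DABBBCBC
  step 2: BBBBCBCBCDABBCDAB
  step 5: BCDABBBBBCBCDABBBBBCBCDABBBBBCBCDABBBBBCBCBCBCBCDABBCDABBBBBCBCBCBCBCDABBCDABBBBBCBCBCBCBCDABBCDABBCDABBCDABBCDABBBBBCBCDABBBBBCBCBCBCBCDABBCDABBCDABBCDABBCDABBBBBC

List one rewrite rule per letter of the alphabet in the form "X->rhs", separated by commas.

  step 1 ⇒ step 2: DABBBCBC ⇒ BB·B·BC·BC·BC·DAB·BC·DAB
    A ↦ B
    B ↦ BC
    C ↦ DAB
    D ↦ BB

A->B, B->BC, C->DAB, D->BB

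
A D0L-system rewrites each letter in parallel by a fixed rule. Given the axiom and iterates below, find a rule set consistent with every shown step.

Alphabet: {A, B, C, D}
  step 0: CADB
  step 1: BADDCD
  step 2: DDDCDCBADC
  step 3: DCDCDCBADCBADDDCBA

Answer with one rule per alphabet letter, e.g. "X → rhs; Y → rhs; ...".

A->D, B->D, C->BA, D->DC

  step 2 ⇒ step 3: DDDCDCBADC ⇒ DC·DC·DC·BA·DC·BA·D·D·DC·BA
    A ↦ D
    B ↦ D
    C ↦ BA
    D ↦ DC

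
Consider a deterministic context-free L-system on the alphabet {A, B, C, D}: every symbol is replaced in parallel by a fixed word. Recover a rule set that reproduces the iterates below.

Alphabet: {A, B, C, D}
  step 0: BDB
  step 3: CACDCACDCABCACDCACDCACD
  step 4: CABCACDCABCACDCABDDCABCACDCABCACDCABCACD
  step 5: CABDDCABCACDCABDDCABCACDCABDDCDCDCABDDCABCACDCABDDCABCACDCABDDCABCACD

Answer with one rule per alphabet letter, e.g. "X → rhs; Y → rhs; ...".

  step 4 ⇒ step 5: CABCACDCABCACDCABDDCABCACDCABCACDCABCACD ⇒ CA·B·DD·CA·B·CA·CD·CA·B·DD·CA·B·CA·CD·CA·B·DD·CD·CD·CA·B·DD·CA·B·CA·CD·CA·B·DD·CA·B·CA·CD·CA·B·DD·CA·B·CA·CD
    A ↦ B
    B ↦ DD
    C ↦ CA
    D ↦ CD

A->B, B->DD, C->CA, D->CD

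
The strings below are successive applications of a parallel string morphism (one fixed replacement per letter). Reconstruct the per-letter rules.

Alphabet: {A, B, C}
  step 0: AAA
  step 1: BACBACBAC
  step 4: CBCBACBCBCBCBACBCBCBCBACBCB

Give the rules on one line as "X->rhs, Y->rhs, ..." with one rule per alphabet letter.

  step 0 ⇒ step 1: AAA ⇒ BAC·BAC·BAC
    A ↦ BAC
    B ↦ C  (constrained at step 1)
    C ↦ B  (constrained at step 1)

A->BAC, B->C, C->B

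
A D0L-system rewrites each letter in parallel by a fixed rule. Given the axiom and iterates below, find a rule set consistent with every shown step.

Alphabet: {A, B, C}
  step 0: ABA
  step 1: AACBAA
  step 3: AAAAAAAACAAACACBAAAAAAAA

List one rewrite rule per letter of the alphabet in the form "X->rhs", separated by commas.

  step 0 ⇒ step 1: ABA ⇒ AA·CB·AA
    A ↦ AA
    B ↦ CB
    C ↦ CA  (constrained at step 1)

A->AA, B->CB, C->CA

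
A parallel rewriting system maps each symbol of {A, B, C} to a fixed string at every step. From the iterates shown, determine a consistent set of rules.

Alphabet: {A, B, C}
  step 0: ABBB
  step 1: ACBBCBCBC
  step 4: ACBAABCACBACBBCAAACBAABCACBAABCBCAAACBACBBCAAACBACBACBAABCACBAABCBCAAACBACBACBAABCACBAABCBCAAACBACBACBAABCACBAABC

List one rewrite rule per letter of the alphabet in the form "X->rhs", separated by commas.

  step 0 ⇒ step 1: ABBB ⇒ ACB·BC·BC·BC
    A ↦ ACB
    B ↦ BC
    C ↦ AA  (constrained at step 1)

A->ACB, B->BC, C->AA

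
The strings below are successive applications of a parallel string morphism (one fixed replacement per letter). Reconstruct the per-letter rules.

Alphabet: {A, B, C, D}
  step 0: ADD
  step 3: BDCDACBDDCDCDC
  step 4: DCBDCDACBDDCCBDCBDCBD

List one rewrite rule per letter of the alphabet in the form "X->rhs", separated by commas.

A->DAC, B->D, C->BD, D->C

  step 3 ⇒ step 4: BDCDACBDDCDCDC ⇒ D·C·BD·C·DAC·BD·D·C·C·BD·C·BD·C·BD
    A ↦ DAC
    B ↦ D
    C ↦ BD
    D ↦ C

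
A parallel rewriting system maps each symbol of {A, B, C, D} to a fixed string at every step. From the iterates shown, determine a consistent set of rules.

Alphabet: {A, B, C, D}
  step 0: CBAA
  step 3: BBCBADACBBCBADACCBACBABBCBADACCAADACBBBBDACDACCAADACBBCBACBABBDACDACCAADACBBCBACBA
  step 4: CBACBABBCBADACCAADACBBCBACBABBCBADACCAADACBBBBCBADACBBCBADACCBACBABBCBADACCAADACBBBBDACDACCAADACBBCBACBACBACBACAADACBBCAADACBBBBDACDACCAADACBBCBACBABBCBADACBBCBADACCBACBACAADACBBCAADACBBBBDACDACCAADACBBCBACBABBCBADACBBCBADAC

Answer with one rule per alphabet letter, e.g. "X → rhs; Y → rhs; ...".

A->DAC, B->CBA, C->BB, D->CAA

  step 3 ⇒ step 4: BBCBADACBBCBADACCBACBABBCBADACCAADACBBBBDACDACCAADACBBCBACBABBDACDACCAADACBBCBACBA ⇒ CBA·CBA·BB·CBA·DAC·CAA·DAC·BB·CBA·CBA·BB·CBA·DAC·CAA·DAC·BB·BB·CBA·DAC·BB·CBA·DAC·CBA·CBA·BB·CBA·DAC·CAA·DAC·BB·BB·DAC·DAC·CAA·DAC·BB·CBA·CBA·CBA·CBA·CAA·DAC·BB·CAA·DAC·BB·BB·DAC·DAC·CAA·DAC·BB·CBA·CBA·BB·CBA·DAC·BB·CBA·DAC·CBA·CBA·CAA·DAC·BB·CAA·DAC·BB·BB·DAC·DAC·CAA·DAC·BB·CBA·CBA·BB·CBA·DAC·BB·CBA·DAC
    A ↦ DAC
    B ↦ CBA
    C ↦ BB
    D ↦ CAA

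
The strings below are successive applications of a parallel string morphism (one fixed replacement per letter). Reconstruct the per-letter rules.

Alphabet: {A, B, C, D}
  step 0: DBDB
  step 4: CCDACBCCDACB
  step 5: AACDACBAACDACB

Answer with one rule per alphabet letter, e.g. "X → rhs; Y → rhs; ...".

A->D, B->CB, C->A, D->C

  step 4 ⇒ step 5: CCDACBCCDACB ⇒ A·A·C·D·A·CB·A·A·C·D·A·CB
    A ↦ D
    B ↦ CB
    C ↦ A
    D ↦ C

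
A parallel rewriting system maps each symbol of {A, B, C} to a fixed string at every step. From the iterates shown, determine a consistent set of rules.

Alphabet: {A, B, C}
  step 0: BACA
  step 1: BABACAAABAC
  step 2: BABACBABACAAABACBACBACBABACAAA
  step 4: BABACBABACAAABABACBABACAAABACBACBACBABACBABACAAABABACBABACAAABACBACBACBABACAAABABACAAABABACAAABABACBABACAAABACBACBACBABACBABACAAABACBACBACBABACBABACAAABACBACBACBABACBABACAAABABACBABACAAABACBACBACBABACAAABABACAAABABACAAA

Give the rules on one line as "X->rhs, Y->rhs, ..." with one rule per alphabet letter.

A->BAC, B->BA, C->AAA

  step 1 ⇒ step 2: BABACAAABAC ⇒ BA·BAC·BA·BAC·AAA·BAC·BAC·BAC·BA·BAC·AAA
    A ↦ BAC
    B ↦ BA
    C ↦ AAA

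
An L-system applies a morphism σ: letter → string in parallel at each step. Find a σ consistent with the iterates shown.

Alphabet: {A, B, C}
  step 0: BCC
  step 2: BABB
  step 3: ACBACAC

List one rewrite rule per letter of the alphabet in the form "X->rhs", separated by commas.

A->B, B->AC, C->A

  step 2 ⇒ step 3: BABB ⇒ AC·B·AC·AC
    A ↦ B
    B ↦ AC
    C ↦ A  (constrained at step 0)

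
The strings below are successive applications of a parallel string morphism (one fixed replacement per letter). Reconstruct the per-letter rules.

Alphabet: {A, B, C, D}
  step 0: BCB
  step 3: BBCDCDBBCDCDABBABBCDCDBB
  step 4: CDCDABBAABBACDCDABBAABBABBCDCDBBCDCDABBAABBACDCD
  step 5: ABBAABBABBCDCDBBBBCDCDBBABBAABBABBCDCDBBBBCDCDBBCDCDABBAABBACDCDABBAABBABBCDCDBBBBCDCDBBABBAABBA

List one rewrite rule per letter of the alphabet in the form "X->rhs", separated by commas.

A->BB, B->CD, C->AB, D->BA

  step 4 ⇒ step 5: CDCDABBAABBACDCDABBAABBABBCDCDBBCDCDABBAABBACDCD ⇒ AB·BA·AB·BA·BB·CD·CD·BB·BB·CD·CD·BB·AB·BA·AB·BA·BB·CD·CD·BB·BB·CD·CD·BB·CD·CD·AB·BA·AB·BA·CD·CD·AB·BA·AB·BA·BB·CD·CD·BB·BB·CD·CD·BB·AB·BA·AB·BA
    A ↦ BB
    B ↦ CD
    C ↦ AB
    D ↦ BA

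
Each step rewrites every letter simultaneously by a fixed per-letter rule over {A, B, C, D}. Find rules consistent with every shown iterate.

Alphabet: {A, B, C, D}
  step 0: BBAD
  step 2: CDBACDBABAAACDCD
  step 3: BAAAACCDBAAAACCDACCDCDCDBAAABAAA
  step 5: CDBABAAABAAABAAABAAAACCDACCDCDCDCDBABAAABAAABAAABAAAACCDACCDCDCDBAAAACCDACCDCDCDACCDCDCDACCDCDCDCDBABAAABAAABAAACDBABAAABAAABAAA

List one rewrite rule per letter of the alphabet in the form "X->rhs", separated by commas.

  step 2 ⇒ step 3: CDBACDBABAAACDCD ⇒ BA·AA·AC·CD·BA·AA·AC·CD·AC·CD·CD·CD·BA·AA·BA·AA
    A ↦ CD
    B ↦ AC
    C ↦ BA
    D ↦ AA

A->CD, B->AC, C->BA, D->AA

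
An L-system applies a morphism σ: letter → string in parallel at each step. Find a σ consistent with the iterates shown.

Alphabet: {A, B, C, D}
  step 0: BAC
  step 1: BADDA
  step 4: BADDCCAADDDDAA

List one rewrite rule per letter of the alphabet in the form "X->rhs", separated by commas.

A->DD, B->BA, C->A, D->C

  step 0 ⇒ step 1: BAC ⇒ BA·DD·A
    A ↦ DD
    B ↦ BA
    C ↦ A
    D ↦ C  (constrained at step 1)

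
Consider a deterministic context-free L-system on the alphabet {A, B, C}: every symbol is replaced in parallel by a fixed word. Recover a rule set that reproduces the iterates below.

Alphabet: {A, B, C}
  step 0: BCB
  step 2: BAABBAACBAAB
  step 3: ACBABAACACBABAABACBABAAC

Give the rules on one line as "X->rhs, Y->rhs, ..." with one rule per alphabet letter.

A->BA, B->AC, C->AB

  step 2 ⇒ step 3: BAABBAACBAAB ⇒ AC·BA·BA·AC·AC·BA·BA·AB·AC·BA·BA·AC
    A ↦ BA
    B ↦ AC
    C ↦ AB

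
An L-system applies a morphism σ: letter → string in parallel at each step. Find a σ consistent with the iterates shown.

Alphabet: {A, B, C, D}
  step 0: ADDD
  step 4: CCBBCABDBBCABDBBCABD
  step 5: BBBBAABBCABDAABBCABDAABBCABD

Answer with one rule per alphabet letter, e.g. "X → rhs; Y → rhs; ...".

A->C, B->A, C->BB, D->BD

  step 4 ⇒ step 5: CCBBCABDBBCABDBBCABD ⇒ BB·BB·A·A·BB·C·A·BD·A·A·BB·C·A·BD·A·A·BB·C·A·BD
    A ↦ C
    B ↦ A
    C ↦ BB
    D ↦ BD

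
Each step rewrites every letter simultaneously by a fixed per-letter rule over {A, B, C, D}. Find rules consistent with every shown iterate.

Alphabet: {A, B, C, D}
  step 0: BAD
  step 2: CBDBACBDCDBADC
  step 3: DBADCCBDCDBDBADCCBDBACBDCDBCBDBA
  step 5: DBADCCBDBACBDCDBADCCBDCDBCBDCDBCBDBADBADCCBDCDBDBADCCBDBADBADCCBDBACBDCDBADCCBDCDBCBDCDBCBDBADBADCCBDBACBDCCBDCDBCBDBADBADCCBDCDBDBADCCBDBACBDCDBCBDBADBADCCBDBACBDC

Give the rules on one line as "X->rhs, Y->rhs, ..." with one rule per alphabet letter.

A->DB, B->DC, C->DBA, D->CB

  step 2 ⇒ step 3: CBDBACBDCDBADC ⇒ DBA·DC·CB·DC·DB·DBA·DC·CB·DBA·CB·DC·DB·CB·DBA
    A ↦ DB
    B ↦ DC
    C ↦ DBA
    D ↦ CB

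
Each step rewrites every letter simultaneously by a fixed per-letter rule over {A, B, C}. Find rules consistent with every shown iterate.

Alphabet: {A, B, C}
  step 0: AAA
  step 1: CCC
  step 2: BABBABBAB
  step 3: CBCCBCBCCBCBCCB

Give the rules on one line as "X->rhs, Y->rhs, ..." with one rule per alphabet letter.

A->C, B->CB, C->BAB

  step 2 ⇒ step 3: BABBABBAB ⇒ CB·C·CB·CB·C·CB·CB·C·CB
    A ↦ C
    B ↦ CB
  step 1 ⇒ step 2: CCC ⇒ BAB·BAB·BAB
    C ↦ BAB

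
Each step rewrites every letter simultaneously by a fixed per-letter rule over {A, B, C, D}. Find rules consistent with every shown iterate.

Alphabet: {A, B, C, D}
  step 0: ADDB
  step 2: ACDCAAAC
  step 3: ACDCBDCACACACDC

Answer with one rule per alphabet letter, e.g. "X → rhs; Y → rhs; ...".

A->AC, B->A, C->DC, D->B

  step 2 ⇒ step 3: ACDCAAAC ⇒ AC·DC·B·DC·AC·AC·AC·DC
    A ↦ AC
    C ↦ DC
    D ↦ B
    B ↦ A  (constrained at step 0)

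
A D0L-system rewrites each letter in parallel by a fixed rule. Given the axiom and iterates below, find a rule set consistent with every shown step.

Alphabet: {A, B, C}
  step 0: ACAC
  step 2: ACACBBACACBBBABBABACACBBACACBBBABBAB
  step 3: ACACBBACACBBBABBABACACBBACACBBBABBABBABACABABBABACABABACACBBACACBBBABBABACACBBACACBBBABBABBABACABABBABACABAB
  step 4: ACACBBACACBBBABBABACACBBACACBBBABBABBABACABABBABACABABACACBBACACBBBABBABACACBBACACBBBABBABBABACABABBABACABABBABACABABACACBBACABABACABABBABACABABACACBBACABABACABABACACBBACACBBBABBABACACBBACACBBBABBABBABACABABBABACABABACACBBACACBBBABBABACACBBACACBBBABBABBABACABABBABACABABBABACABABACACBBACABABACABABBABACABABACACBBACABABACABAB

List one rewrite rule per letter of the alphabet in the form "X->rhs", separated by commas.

A->ACA, B->BAB, C->CBB

  step 3 ⇒ step 4: ACACBBACACBBBABBABACACBBACACBBBABBABBABACABABBABACABABACACBBACACBBBABBABACACBBACACBBBABBABBABACABABBABACABAB ⇒ ACA·CBB·ACA·CBB·BAB·BAB·ACA·CBB·ACA·CBB·BAB·BAB·BAB·ACA·BAB·BAB·ACA·BAB·ACA·CBB·ACA·CBB·BAB·BAB·ACA·CBB·ACA·CBB·BAB·BAB·BAB·ACA·BAB·BAB·ACA·BAB·BAB·ACA·BAB·ACA·CBB·ACA·BAB·ACA·BAB·BAB·ACA·BAB·ACA·CBB·ACA·BAB·ACA·BAB·ACA·CBB·ACA·CBB·BAB·BAB·ACA·CBB·ACA·CBB·BAB·BAB·BAB·ACA·BAB·BAB·ACA·BAB·ACA·CBB·ACA·CBB·BAB·BAB·ACA·CBB·ACA·CBB·BAB·BAB·BAB·ACA·BAB·BAB·ACA·BAB·BAB·ACA·BAB·ACA·CBB·ACA·BAB·ACA·BAB·BAB·ACA·BAB·ACA·CBB·ACA·BAB·ACA·BAB
    A ↦ ACA
    B ↦ BAB
    C ↦ CBB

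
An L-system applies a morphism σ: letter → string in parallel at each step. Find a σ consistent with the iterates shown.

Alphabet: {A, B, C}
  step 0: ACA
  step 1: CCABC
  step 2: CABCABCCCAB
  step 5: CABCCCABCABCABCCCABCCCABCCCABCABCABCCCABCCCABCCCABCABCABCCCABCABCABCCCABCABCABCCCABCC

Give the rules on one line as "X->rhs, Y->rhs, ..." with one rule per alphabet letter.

  step 1 ⇒ step 2: CCABC ⇒ CAB·CAB·C·C·CAB
    A ↦ C
    B ↦ C
    C ↦ CAB

A->C, B->C, C->CAB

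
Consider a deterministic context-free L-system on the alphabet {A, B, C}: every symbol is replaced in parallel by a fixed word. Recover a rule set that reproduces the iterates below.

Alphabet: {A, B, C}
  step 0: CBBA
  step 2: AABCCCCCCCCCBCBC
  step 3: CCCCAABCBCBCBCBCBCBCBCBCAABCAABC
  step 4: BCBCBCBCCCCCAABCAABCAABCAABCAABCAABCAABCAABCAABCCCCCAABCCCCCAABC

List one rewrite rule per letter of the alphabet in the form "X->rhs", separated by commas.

A->CC, B->AA, C->BC

  step 3 ⇒ step 4: CCCCAABCBCBCBCBCBCBCBCBCAABCAABC ⇒ BC·BC·BC·BC·CC·CC·AA·BC·AA·BC·AA·BC·AA·BC·AA·BC·AA·BC·AA·BC·AA·BC·AA·BC·CC·CC·AA·BC·CC·CC·AA·BC
    A ↦ CC
    B ↦ AA
    C ↦ BC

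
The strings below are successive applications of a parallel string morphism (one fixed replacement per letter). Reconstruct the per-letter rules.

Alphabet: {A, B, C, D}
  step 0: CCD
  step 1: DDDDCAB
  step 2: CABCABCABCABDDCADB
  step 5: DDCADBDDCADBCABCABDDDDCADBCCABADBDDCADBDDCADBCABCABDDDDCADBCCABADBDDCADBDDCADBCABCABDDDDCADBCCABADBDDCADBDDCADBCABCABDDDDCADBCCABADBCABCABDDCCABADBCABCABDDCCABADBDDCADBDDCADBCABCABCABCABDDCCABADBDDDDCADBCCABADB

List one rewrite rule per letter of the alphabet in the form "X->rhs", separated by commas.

A->C, B->ADB, C->DD, D->CAB

  step 1 ⇒ step 2: DDDDCAB ⇒ CAB·CAB·CAB·CAB·DD·C·ADB
    A ↦ C
    B ↦ ADB
    C ↦ DD
    D ↦ CAB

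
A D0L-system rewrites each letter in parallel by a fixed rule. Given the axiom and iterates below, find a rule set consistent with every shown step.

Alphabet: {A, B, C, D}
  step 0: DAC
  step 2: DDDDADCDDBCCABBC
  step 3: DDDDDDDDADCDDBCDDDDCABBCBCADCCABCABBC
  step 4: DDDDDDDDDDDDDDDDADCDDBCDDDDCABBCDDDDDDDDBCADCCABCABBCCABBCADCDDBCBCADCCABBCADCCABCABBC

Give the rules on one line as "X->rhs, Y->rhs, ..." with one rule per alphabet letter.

  step 3 ⇒ step 4: DDDDDDDDADCDDBCDDDDCABBCBCADCCABCABBC ⇒ DD·DD·DD·DD·DD·DD·DD·DD·ADC·DD·BC·DD·DD·CAB·BC·DD·DD·DD·DD·BC·ADC·CAB·CAB·BC·CAB·BC·ADC·DD·BC·BC·ADC·CAB·BC·ADC·CAB·CAB·BC
    A ↦ ADC
    B ↦ CAB
    C ↦ BC
    D ↦ DD

A->ADC, B->CAB, C->BC, D->DD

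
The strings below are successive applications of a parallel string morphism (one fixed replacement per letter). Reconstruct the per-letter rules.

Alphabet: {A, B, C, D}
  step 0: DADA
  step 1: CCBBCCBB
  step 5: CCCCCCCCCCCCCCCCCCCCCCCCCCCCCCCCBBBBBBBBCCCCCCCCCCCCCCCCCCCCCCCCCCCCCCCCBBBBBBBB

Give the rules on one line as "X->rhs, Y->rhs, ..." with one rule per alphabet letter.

  step 0 ⇒ step 1: DADA ⇒ CC·BB·CC·BB
    A ↦ BB
    D ↦ CC
    B ↦ A  (constrained at step 1)
    C ↦ DD  (constrained at step 1)

A->BB, B->A, C->DD, D->CC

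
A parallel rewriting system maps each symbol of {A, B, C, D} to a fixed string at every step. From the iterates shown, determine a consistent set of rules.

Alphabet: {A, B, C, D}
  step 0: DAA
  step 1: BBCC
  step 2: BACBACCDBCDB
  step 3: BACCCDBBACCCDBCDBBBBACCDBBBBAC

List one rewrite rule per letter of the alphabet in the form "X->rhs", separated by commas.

  step 2 ⇒ step 3: BACBACCDBCDB ⇒ BAC·C·CDB·BAC·C·CDB·CDB·BB·BAC·CDB·BB·BAC
    A ↦ C
    B ↦ BAC
    C ↦ CDB
    D ↦ BB

A->C, B->BAC, C->CDB, D->BB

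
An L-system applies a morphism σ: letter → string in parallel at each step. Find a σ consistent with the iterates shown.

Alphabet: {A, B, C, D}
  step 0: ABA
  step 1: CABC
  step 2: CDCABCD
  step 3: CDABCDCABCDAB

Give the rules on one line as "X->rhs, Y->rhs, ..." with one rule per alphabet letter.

  step 2 ⇒ step 3: CDCABCD ⇒ CD·AB·CD·C·AB·CD·AB
    A ↦ C
    B ↦ AB
    C ↦ CD
    D ↦ AB

A->C, B->AB, C->CD, D->AB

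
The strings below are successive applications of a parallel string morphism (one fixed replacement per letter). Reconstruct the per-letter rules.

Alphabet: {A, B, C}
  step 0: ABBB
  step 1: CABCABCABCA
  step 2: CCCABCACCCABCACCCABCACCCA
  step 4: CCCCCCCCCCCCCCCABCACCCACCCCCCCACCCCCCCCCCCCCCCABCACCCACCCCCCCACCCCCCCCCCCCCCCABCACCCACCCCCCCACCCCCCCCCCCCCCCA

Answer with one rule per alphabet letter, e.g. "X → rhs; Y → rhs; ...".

A->CA, B->BCA, C->CC

  step 1 ⇒ step 2: CABCABCABCA ⇒ CC·CA·BCA·CC·CA·BCA·CC·CA·BCA·CC·CA
    A ↦ CA
    B ↦ BCA
    C ↦ CC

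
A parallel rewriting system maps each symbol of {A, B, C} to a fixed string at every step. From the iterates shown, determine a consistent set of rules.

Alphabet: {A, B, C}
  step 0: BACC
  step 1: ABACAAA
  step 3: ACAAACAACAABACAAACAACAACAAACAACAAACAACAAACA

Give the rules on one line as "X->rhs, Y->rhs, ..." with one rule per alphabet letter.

A->ACA, B->AB, C->A

  step 0 ⇒ step 1: BACC ⇒ AB·ACA·A·A
    A ↦ ACA
    B ↦ AB
    C ↦ A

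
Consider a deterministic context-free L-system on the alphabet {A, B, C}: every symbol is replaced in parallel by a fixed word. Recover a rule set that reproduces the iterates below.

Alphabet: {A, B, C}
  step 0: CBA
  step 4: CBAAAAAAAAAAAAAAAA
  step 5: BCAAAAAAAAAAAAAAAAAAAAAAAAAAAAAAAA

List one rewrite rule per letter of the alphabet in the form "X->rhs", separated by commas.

  step 4 ⇒ step 5: CBAAAAAAAAAAAAAAAA ⇒ B·C·AA·AA·AA·AA·AA·AA·AA·AA·AA·AA·AA·AA·AA·AA·AA·AA
    A ↦ AA
    B ↦ C
    C ↦ B

A->AA, B->C, C->B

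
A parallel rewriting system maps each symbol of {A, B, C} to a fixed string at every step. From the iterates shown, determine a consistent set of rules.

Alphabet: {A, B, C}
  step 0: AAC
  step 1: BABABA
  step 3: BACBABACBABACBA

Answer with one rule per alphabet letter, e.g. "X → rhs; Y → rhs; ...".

  step 0 ⇒ step 1: AAC ⇒ BA·BA·BA
    A ↦ BA
    C ↦ BA
    B ↦ C  (constrained at step 1)

A->BA, B->C, C->BA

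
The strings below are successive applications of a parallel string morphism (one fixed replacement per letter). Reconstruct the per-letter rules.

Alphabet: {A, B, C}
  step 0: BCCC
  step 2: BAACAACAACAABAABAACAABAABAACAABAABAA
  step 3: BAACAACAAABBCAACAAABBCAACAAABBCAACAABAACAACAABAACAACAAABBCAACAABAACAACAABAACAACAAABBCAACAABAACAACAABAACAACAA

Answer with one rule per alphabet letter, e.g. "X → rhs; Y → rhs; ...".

  step 2 ⇒ step 3: BAACAACAACAABAABAACAABAABAACAABAABAA ⇒ BAA·CAA·CAA·ABB·CAA·CAA·ABB·CAA·CAA·ABB·CAA·CAA·BAA·CAA·CAA·BAA·CAA·CAA·ABB·CAA·CAA·BAA·CAA·CAA·BAA·CAA·CAA·ABB·CAA·CAA·BAA·CAA·CAA·BAA·CAA·CAA
    A ↦ CAA
    B ↦ BAA
    C ↦ ABB

A->CAA, B->BAA, C->ABB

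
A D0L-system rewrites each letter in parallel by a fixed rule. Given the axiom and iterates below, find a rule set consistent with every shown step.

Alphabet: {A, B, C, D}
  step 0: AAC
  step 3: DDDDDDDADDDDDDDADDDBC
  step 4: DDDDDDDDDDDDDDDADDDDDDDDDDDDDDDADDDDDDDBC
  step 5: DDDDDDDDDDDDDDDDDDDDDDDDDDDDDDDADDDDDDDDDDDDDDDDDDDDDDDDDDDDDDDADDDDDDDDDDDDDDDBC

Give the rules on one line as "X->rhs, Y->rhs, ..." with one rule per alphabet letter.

  step 4 ⇒ step 5: DDDDDDDDDDDDDDDADDDDDDDDDDDDDDDADDDDDDDBC ⇒ DD·DD·DD·DD·DD·DD·DD·DD·DD·DD·DD·DD·DD·DD·DD·DA·DD·DD·DD·DD·DD·DD·DD·DD·DD·DD·DD·DD·DD·DD·DD·DA·DD·DD·DD·DD·DD·DD·DD·D·BC
    A ↦ DA
    B ↦ D
    C ↦ BC
    D ↦ DD

A->DA, B->D, C->BC, D->DD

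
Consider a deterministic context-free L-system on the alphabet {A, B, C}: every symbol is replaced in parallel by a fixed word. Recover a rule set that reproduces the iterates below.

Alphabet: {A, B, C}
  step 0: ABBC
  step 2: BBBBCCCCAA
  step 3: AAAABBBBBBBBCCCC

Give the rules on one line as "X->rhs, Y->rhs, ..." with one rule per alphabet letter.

  step 2 ⇒ step 3: BBBBCCCCAA ⇒ A·A·A·A·BB·BB·BB·BB·CC·CC
    A ↦ CC
    B ↦ A
    C ↦ BB

A->CC, B->A, C->BB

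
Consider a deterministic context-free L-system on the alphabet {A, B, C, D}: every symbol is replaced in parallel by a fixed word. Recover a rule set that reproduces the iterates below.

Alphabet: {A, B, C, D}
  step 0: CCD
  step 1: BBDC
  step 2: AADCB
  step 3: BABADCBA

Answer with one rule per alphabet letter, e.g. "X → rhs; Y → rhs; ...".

A->BA, B->A, C->B, D->DC

  step 2 ⇒ step 3: AADCB ⇒ BA·BA·DC·B·A
    A ↦ BA
    B ↦ A
    C ↦ B
    D ↦ DC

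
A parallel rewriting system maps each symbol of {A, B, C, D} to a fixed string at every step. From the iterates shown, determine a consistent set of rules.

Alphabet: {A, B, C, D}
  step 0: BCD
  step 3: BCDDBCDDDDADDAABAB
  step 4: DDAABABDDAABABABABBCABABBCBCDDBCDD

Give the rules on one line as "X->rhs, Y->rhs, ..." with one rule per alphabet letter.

A->BC, B->DD, C->A, D->AB

  step 3 ⇒ step 4: BCDDBCDDDDADDAABAB ⇒ DD·A·AB·AB·DD·A·AB·AB·AB·AB·BC·AB·AB·BC·BC·DD·BC·DD
    A ↦ BC
    B ↦ DD
    C ↦ A
    D ↦ AB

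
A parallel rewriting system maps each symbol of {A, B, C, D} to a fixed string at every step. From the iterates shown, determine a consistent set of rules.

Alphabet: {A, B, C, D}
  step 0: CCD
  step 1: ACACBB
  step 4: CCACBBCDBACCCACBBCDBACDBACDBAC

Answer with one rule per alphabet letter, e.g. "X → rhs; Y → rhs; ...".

A->DB, B->C, C->AC, D->BB

  step 0 ⇒ step 1: CCD ⇒ AC·AC·BB
    C ↦ AC
    D ↦ BB
    A ↦ DB  (constrained at step 1)
    B ↦ C  (constrained at step 1)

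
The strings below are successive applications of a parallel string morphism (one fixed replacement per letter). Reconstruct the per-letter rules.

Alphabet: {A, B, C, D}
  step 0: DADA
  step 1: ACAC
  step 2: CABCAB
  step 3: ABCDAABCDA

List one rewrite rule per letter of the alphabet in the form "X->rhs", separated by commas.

  step 2 ⇒ step 3: CABCAB ⇒ AB·C·DA·AB·C·DA
    A ↦ C
    B ↦ DA
    C ↦ AB
  step 0 ⇒ step 1: DADA ⇒ A·C·A·C
    D ↦ A

A->C, B->DA, C->AB, D->A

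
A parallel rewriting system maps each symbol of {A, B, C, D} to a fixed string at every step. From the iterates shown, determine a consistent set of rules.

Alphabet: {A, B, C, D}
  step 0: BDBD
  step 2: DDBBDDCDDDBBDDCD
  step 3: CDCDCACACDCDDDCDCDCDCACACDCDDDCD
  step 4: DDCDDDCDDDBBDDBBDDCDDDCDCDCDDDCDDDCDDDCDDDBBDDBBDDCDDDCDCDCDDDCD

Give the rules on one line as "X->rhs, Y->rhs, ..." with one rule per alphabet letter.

  step 3 ⇒ step 4: CDCDCACACDCDDDCDCDCDCACACDCDDDCD ⇒ DD·CD·DD·CD·DD·BB·DD·BB·DD·CD·DD·CD·CD·CD·DD·CD·DD·CD·DD·CD·DD·BB·DD·BB·DD·CD·DD·CD·CD·CD·DD·CD
    A ↦ BB
    C ↦ DD
    D ↦ CD
  step 2 ⇒ step 3: DDBBDDCDDDBBDDCD ⇒ CD·CD·CA·CA·CD·CD·DD·CD·CD·CD·CA·CA·CD·CD·DD·CD
    B ↦ CA

A->BB, B->CA, C->DD, D->CD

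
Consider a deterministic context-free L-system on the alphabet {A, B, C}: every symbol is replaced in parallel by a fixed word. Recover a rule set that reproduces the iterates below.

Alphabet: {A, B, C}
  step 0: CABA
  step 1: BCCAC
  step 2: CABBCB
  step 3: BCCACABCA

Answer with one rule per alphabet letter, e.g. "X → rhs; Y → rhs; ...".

A->C, B->CA, C->B

  step 2 ⇒ step 3: CABBCB ⇒ B·C·CA·CA·B·CA
    A ↦ C
    B ↦ CA
    C ↦ B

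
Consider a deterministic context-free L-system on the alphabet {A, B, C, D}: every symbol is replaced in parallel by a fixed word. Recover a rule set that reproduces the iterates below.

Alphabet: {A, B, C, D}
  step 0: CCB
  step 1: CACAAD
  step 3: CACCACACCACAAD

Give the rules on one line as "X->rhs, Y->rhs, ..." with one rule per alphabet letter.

A->C, B->AD, C->CA, D->B

  step 0 ⇒ step 1: CCB ⇒ CA·CA·AD
    B ↦ AD
    C ↦ CA
    A ↦ C  (constrained at step 1)
    D ↦ B  (constrained at step 1)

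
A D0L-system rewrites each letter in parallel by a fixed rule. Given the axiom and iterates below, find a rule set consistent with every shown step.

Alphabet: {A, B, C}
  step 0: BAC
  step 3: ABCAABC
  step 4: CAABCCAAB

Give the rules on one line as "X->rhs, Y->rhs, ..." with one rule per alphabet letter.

  step 3 ⇒ step 4: ABCAABC ⇒ C·A·AB·C·C·A·AB
    A ↦ C
    B ↦ A
    C ↦ AB

A->C, B->A, C->AB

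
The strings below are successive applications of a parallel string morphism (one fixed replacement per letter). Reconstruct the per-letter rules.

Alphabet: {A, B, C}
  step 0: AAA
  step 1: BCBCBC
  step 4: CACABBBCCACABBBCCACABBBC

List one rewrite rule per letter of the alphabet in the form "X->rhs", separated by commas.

  step 0 ⇒ step 1: AAA ⇒ BC·BC·BC
    A ↦ BC
    B ↦ CA  (constrained at step 1)
    C ↦ B  (constrained at step 1)

A->BC, B->CA, C->B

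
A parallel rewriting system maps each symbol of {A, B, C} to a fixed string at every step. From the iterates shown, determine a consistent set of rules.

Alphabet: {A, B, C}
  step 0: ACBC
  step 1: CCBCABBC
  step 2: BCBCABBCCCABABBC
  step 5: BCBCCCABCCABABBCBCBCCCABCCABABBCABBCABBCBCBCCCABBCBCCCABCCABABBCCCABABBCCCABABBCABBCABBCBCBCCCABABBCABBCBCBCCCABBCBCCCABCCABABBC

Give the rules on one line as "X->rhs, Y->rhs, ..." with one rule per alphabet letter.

A->CC, B->AB, C->BC

  step 1 ⇒ step 2: CCBCABBC ⇒ BC·BC·AB·BC·CC·AB·AB·BC
    A ↦ CC
    B ↦ AB
    C ↦ BC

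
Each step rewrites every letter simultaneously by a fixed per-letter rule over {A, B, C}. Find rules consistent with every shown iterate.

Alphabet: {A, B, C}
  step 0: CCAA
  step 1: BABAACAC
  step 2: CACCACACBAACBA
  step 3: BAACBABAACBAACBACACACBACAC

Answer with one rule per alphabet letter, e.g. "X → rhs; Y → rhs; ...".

A->AC, B->C, C->BA

  step 2 ⇒ step 3: CACCACACBAACBA ⇒ BA·AC·BA·BA·AC·BA·AC·BA·C·AC·AC·BA·C·AC
    A ↦ AC
    B ↦ C
    C ↦ BA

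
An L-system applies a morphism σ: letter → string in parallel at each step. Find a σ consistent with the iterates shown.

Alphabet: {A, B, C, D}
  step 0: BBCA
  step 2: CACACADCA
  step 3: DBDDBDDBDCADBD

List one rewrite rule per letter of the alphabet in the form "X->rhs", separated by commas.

A->BD, B->D, C->D, D->CA

  step 2 ⇒ step 3: CACACADCA ⇒ D·BD·D·BD·D·BD·CA·D·BD
    A ↦ BD
    C ↦ D
    D ↦ CA
    B ↦ D  (constrained at step 0)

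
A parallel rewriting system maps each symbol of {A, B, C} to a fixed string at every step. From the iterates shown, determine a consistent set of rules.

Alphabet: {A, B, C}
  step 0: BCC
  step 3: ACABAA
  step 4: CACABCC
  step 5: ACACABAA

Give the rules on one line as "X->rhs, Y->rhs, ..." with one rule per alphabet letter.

A->C, B->AB, C->A

  step 4 ⇒ step 5: CACABCC ⇒ A·C·A·C·AB·A·A
    A ↦ C
    B ↦ AB
    C ↦ A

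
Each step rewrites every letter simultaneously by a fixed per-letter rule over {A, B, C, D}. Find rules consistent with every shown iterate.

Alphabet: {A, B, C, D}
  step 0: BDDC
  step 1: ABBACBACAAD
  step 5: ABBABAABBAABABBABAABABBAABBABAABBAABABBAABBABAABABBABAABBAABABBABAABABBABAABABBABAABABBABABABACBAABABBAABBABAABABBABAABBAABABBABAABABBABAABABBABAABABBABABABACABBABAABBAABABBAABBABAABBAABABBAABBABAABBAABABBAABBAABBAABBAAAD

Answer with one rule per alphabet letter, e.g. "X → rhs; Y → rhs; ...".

A->BA, B->AB, C->AAD, D->BAC

  step 0 ⇒ step 1: BDDC ⇒ AB·BAC·BAC·AAD
    B ↦ AB
    C ↦ AAD
    D ↦ BAC
    A ↦ BA  (constrained at step 1)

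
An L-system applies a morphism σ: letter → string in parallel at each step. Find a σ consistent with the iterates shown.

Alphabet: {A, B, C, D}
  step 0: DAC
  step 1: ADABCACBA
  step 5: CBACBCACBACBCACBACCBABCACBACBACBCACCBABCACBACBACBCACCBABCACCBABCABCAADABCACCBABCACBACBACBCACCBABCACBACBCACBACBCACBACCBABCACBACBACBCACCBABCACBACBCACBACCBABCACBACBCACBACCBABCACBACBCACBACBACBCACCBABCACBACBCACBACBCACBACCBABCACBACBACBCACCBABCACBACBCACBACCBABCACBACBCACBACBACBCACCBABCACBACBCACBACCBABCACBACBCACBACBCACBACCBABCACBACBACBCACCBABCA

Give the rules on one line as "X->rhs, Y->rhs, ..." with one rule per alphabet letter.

  step 0 ⇒ step 1: DAC ⇒ ADA·BCA·CBA
    A ↦ BCA
    C ↦ CBA
    D ↦ ADA
    B ↦ C  (constrained at step 1)

A->BCA, B->C, C->CBA, D->ADA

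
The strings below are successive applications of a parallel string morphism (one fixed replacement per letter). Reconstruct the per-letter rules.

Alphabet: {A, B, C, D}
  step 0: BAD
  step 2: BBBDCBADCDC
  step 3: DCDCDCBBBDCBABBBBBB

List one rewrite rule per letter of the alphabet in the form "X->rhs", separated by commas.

  step 2 ⇒ step 3: BBBDCBADCDC ⇒ DC·DC·DC·BB·B·DC·BA·BB·B·BB·B
    A ↦ BA
    B ↦ DC
    C ↦ B
    D ↦ BB

A->BA, B->DC, C->B, D->BB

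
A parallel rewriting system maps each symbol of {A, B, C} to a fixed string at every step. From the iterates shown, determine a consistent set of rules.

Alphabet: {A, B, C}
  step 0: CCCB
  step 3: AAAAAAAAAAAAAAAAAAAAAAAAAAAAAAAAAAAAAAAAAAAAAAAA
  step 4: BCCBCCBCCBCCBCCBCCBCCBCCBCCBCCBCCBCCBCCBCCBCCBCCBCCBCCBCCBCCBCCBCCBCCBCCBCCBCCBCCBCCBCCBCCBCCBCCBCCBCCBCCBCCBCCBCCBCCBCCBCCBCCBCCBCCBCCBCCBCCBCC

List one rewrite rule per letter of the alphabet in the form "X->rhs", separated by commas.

A->BCC, B->AA, C->AA

  step 3 ⇒ step 4: AAAAAAAAAAAAAAAAAAAAAAAAAAAAAAAAAAAAAAAAAAAAAAAA ⇒ BCC·BCC·BCC·BCC·BCC·BCC·BCC·BCC·BCC·BCC·BCC·BCC·BCC·BCC·BCC·BCC·BCC·BCC·BCC·BCC·BCC·BCC·BCC·BCC·BCC·BCC·BCC·BCC·BCC·BCC·BCC·BCC·BCC·BCC·BCC·BCC·BCC·BCC·BCC·BCC·BCC·BCC·BCC·BCC·BCC·BCC·BCC·BCC
    A ↦ BCC
    B ↦ AA  (constrained at step 0)
    C ↦ AA  (constrained at step 0)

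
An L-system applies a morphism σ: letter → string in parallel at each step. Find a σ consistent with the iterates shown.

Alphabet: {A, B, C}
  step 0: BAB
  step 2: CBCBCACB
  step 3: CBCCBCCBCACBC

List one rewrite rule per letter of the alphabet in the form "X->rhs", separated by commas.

A->CA, B->C, C->CB

  step 2 ⇒ step 3: CBCBCACB ⇒ CB·C·CB·C·CB·CA·CB·C
    A ↦ CA
    B ↦ C
    C ↦ CB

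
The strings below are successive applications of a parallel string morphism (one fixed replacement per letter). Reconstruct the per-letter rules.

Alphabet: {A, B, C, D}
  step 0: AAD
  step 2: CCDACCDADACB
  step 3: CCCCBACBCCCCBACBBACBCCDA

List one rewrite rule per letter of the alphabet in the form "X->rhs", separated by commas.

A->CB, B->DA, C->CC, D->BA

  step 2 ⇒ step 3: CCDACCDADACB ⇒ CC·CC·BA·CB·CC·CC·BA·CB·BA·CB·CC·DA
    A ↦ CB
    B ↦ DA
    C ↦ CC
    D ↦ BA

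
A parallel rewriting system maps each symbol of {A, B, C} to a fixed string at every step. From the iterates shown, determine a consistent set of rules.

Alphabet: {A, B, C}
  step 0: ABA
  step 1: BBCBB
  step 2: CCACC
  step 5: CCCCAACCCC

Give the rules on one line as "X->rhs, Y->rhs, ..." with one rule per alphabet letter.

A->BB, B->C, C->A

  step 1 ⇒ step 2: BBCBB ⇒ C·C·A·C·C
    B ↦ C
    C ↦ A
  step 0 ⇒ step 1: ABA ⇒ BB·C·BB
    A ↦ BB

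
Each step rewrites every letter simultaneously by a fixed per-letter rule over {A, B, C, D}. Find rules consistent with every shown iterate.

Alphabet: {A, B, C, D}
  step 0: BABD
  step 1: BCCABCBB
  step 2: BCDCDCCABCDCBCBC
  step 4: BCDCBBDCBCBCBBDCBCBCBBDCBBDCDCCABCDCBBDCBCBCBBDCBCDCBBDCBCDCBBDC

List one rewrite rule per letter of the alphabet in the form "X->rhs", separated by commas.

  step 1 ⇒ step 2: BCCABCBB ⇒ BC·DC·DC·CA·BC·DC·BC·BC
    A ↦ CA
    B ↦ BC
    C ↦ DC
  step 0 ⇒ step 1: BABD ⇒ BC·CA·BC·BB
    D ↦ BB

A->CA, B->BC, C->DC, D->BB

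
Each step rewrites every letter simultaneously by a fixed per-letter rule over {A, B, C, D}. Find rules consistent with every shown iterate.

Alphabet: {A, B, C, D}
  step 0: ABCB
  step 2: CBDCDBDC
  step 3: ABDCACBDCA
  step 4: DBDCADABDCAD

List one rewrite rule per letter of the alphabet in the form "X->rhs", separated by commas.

  step 3 ⇒ step 4: ABDCACBDCA ⇒ D·BD·C·A·D·A·BD·C·A·D
    A ↦ D
    B ↦ BD
    C ↦ A
    D ↦ C

A->D, B->BD, C->A, D->C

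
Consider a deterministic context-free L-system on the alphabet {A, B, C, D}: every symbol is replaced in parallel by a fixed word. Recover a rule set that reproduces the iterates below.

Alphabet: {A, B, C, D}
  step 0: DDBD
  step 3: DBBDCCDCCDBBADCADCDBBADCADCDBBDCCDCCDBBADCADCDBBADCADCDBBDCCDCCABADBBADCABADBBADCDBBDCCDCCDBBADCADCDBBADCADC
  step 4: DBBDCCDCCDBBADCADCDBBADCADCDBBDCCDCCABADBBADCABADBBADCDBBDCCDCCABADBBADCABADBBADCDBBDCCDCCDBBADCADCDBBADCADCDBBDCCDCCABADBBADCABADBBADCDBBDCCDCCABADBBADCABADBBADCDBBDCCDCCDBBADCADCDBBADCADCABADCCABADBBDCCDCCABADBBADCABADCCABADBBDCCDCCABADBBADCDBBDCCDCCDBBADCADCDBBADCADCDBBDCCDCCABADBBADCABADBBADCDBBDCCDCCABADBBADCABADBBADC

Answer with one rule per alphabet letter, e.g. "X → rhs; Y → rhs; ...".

  step 3 ⇒ step 4: DBBDCCDCCDBBADCADCDBBADCADCDBBDCCDCCDBBADCADCDBBADCADCDBBDCCDCCABADBBADCABADBBADCDBBDCCDCCDBBADCADCDBBADCADC ⇒ DBB·DCC·DCC·DBB·ADC·ADC·DBB·ADC·ADC·DBB·DCC·DCC·ABA·DBB·ADC·ABA·DBB·ADC·DBB·DCC·DCC·ABA·DBB·ADC·ABA·DBB·ADC·DBB·DCC·DCC·DBB·ADC·ADC·DBB·ADC·ADC·DBB·DCC·DCC·ABA·DBB·ADC·ABA·DBB·ADC·DBB·DCC·DCC·ABA·DBB·ADC·ABA·DBB·ADC·DBB·DCC·DCC·DBB·ADC·ADC·DBB·ADC·ADC·ABA·DCC·ABA·DBB·DCC·DCC·ABA·DBB·ADC·ABA·DCC·ABA·DBB·DCC·DCC·ABA·DBB·ADC·DBB·DCC·DCC·DBB·ADC·ADC·DBB·ADC·ADC·DBB·DCC·DCC·ABA·DBB·ADC·ABA·DBB·ADC·DBB·DCC·DCC·ABA·DBB·ADC·ABA·DBB·ADC
    A ↦ ABA
    B ↦ DCC
    C ↦ ADC
    D ↦ DBB

A->ABA, B->DCC, C->ADC, D->DBB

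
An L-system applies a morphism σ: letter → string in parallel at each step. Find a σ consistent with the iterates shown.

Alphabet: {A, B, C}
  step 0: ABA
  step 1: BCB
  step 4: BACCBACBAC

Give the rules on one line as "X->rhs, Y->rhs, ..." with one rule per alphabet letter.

  step 0 ⇒ step 1: ABA ⇒ B·C·B
    A ↦ B
    B ↦ C
    C ↦ AC  (constrained at step 1)

A->B, B->C, C->AC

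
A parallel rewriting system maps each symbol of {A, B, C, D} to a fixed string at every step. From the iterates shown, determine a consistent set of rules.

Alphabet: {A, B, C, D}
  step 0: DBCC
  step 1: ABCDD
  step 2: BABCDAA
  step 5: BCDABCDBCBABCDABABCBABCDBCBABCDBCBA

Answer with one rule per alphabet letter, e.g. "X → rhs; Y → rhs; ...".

  step 1 ⇒ step 2: ABCDD ⇒ BA·BC·D·A·A
    A ↦ BA
    B ↦ BC
    C ↦ D
    D ↦ A

A->BA, B->BC, C->D, D->A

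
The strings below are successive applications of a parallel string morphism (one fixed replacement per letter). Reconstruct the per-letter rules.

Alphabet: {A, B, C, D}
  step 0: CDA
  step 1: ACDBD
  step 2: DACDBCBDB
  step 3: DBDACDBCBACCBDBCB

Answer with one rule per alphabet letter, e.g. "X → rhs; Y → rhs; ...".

A->D, B->CB, C->AC, D->DB

  step 2 ⇒ step 3: DACDBCBDB ⇒ DB·D·AC·DB·CB·AC·CB·DB·CB
    A ↦ D
    B ↦ CB
    C ↦ AC
    D ↦ DB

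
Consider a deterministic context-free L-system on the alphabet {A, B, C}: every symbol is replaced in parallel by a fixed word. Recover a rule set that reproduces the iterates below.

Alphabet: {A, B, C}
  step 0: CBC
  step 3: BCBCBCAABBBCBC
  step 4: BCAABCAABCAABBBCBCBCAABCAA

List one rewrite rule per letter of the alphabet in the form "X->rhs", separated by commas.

A->B, B->BC, C->AA

  step 3 ⇒ step 4: BCBCBCAABBBCBC ⇒ BC·AA·BC·AA·BC·AA·B·B·BC·BC·BC·AA·BC·AA
    A ↦ B
    B ↦ BC
    C ↦ AA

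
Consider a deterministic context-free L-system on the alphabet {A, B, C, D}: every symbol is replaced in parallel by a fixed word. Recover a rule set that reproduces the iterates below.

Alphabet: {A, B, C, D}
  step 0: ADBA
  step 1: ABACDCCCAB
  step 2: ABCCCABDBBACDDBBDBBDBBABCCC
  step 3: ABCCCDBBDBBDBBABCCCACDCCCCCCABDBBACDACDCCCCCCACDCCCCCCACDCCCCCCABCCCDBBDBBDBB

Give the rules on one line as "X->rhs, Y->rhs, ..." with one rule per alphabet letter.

  step 2 ⇒ step 3: ABCCCABDBBACDDBBDBBDBBABCCC ⇒ AB·CCC·DBB·DBB·DBB·AB·CCC·ACD·CCC·CCC·AB·DBB·ACD·ACD·CCC·CCC·ACD·CCC·CCC·ACD·CCC·CCC·AB·CCC·DBB·DBB·DBB
    A ↦ AB
    B ↦ CCC
    C ↦ DBB
    D ↦ ACD

A->AB, B->CCC, C->DBB, D->ACD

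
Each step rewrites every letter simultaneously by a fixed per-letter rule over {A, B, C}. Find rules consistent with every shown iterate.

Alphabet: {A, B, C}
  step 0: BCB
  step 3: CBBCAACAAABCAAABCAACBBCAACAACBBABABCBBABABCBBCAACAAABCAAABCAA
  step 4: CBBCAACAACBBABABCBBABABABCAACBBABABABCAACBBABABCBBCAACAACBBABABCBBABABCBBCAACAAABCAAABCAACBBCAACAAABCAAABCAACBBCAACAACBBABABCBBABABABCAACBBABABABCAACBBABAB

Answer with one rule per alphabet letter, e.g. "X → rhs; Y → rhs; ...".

A->AB, B->CAA, C->CBB

  step 3 ⇒ step 4: CBBCAACAAABCAAABCAACBBCAACAACBBABABCBBABABCBBCAACAAABCAAABCAA ⇒ CBB·CAA·CAA·CBB·AB·AB·CBB·AB·AB·AB·CAA·CBB·AB·AB·AB·CAA·CBB·AB·AB·CBB·CAA·CAA·CBB·AB·AB·CBB·AB·AB·CBB·CAA·CAA·AB·CAA·AB·CAA·CBB·CAA·CAA·AB·CAA·AB·CAA·CBB·CAA·CAA·CBB·AB·AB·CBB·AB·AB·AB·CAA·CBB·AB·AB·AB·CAA·CBB·AB·AB
    A ↦ AB
    B ↦ CAA
    C ↦ CBB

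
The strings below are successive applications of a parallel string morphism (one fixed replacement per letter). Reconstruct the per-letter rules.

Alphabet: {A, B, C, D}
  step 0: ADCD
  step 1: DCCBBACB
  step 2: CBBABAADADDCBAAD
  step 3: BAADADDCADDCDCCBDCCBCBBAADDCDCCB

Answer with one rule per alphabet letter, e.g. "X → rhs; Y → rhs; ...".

  step 2 ⇒ step 3: CBBABAADADDCBAAD ⇒ BA·AD·AD·DC·AD·DC·DC·CB·DC·CB·CB·BA·AD·DC·DC·CB
    A ↦ DC
    B ↦ AD
    C ↦ BA
    D ↦ CB

A->DC, B->AD, C->BA, D->CB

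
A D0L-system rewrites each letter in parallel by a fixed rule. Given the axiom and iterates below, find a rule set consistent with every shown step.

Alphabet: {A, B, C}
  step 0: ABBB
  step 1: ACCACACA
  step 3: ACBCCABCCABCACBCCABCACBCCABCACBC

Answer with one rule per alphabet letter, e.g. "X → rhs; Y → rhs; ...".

A->AC, B->CA, C->BC

  step 0 ⇒ step 1: ABBB ⇒ AC·CA·CA·CA
    A ↦ AC
    B ↦ CA
    C ↦ BC  (constrained at step 1)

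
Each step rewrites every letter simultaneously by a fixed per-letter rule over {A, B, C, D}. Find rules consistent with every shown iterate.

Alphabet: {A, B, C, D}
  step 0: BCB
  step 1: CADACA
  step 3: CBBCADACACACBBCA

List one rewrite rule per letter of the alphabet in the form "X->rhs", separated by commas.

A->B, B->CA, C->DA, D->CB

  step 0 ⇒ step 1: BCB ⇒ CA·DA·CA
    B ↦ CA
    C ↦ DA
    A ↦ B  (constrained at step 1)
    D ↦ CB  (constrained at step 1)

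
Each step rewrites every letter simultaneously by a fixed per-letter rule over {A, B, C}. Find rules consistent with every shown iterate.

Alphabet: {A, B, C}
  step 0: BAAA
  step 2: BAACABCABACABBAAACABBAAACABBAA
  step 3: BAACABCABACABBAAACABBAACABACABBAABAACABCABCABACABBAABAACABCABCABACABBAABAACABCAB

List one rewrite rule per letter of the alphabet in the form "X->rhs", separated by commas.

  step 2 ⇒ step 3: BAACABCABACABBAAACABBAAACABBAA ⇒ BAA·CAB·CAB·A·CAB·BAA·A·CAB·BAA·CAB·A·CAB·BAA·BAA·CAB·CAB·CAB·A·CAB·BAA·BAA·CAB·CAB·CAB·A·CAB·BAA·BAA·CAB·CAB
    A ↦ CAB
    B ↦ BAA
    C ↦ A

A->CAB, B->BAA, C->A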